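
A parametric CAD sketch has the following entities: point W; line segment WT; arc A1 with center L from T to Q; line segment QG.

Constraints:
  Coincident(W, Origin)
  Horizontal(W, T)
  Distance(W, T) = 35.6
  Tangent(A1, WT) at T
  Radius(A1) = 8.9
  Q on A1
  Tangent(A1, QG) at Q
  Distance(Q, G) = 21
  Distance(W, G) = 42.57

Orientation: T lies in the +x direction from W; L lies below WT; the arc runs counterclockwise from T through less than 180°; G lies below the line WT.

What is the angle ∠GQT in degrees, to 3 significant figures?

131°

Checks: |LQ| = 8.900 ✓; ∠(LQ, QG) = 90.00° ✓; |QG| = 21.00 ✓; |WG| = 42.57 ✓.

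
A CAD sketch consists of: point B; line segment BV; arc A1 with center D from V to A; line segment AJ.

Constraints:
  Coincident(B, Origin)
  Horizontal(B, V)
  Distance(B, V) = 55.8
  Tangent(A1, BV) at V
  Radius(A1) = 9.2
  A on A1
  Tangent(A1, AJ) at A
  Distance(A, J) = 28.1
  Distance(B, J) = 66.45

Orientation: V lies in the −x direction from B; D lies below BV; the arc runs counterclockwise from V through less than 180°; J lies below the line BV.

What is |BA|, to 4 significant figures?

65.57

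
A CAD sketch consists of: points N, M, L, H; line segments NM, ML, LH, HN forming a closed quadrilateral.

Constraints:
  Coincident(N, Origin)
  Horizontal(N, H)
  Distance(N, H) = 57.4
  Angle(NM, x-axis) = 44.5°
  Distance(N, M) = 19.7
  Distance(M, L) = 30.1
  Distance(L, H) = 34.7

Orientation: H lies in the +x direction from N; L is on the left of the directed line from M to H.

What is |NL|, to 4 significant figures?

49.52

N is at the origin; NH is horizontal with |NH| = 57.4 and H in +x, so H = (57.4, 0). NM runs at 44.5° with |NM| = 19.7, so M = (14.05, 13.81). L is determined by |ML| = 30.1 and |LH| = 34.7 together: it lies at the intersection of circle(M, 30.1) and circle(H, 34.7). With |MH| = 45.49, the foot of the radical line on MH is 19.47 from M and the perpendicular offset is √(30.1² − 19.47²) = 22.95. Taking the left-of-MH solution: L = (39.57, 29.77).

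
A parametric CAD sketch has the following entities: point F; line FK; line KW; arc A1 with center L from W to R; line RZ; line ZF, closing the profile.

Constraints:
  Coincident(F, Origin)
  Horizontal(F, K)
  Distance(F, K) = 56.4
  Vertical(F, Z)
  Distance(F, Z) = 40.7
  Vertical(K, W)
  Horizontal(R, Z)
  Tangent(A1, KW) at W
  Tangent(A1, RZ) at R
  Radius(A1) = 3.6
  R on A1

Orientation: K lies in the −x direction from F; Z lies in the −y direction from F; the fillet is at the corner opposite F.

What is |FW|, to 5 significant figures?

67.508

F is at the origin; F and K share the same y with |FK| = 56.4 and K on the −x side, so K = (-56.400, 0.0000). F and Z share the same x with |FZ| = 40.7 and Z on the −y side, so Z = (0.0000, -40.700). The virtual corner opposite F is at (-56.400, -40.700). A1 meets KW tangentially, so LW is at right angles to KW and tangency of A1 to RZ means the radius LR is perpendicular to RZ, with radius 3.6, so the center L sits 3.6 in from both sides at L = (-52.800, -37.100). That places the tangent points at W = (-56.400, -37.100) on KW and R = (-52.800, -40.700) on RZ. Then |FW| = |W − F| = 67.508.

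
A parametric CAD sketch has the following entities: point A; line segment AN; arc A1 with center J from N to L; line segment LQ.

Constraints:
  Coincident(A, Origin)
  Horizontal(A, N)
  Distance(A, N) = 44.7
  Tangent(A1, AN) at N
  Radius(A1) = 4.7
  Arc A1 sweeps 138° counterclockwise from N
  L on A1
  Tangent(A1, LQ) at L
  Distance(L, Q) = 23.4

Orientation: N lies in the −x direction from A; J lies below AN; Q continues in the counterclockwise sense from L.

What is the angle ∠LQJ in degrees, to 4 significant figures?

11.36°

A is at the origin; AN is horizontal with |AN| = 44.7 and N on the −x side, so N = (-44.70, 0.000). The tangent condition forces JN to be normal to AN, so J = N + (0, -4.7) = (-44.70, -4.700). On A1, N sits at bearing 90° from J; a 138° counterclockwise sweep puts L at bearing 228°, so L = J + 4.7·(cos 228°, sin 228°) = (-47.84, -8.193). Tangency of A1 to LQ means the radius JL is perpendicular to LQ, so LQ runs along (−sin 228°, cos 228°); with |LQ| = 23.4, Q = (-30.46, -23.85). Then cos ∠LQJ = QL·QJ / (|QL||QJ|), giving 11.36°.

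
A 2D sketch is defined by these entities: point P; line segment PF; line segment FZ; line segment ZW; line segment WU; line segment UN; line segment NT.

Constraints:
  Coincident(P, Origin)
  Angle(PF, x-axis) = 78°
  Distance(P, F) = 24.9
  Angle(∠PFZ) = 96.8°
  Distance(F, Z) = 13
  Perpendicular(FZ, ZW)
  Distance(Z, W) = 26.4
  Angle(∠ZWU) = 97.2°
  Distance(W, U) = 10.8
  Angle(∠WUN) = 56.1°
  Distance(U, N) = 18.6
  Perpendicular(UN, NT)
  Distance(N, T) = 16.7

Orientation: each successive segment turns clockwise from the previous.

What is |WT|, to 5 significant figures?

14.765

P is at the origin; PF runs at 78.0° with length 24.9, so F = (5.1770, 24.356). ∠PFZ = 96.8° gives FZ at -5.2000° from the x-axis; with |FZ| = 13.0, Z = (18.123, 23.178). FZ ⟂ ZW, so ZW runs at -95.200°; with |ZW| = 26.4, W = (15.731, -3.1137). ∠ZWU = 97.2° gives WU at -178.00° from the x-axis; with |WU| = 10.8, U = (4.9374, -3.4906). ∠WUN = 56.1° gives UN at 58.100° from the x-axis; with |UN| = 18.6, N = (14.766, 12.300). UN is perpendicular to NT, so NT runs at -31.900°; with |NT| = 16.7, T = (28.944, 3.4753). Then |WT| = |T − W| = 14.765.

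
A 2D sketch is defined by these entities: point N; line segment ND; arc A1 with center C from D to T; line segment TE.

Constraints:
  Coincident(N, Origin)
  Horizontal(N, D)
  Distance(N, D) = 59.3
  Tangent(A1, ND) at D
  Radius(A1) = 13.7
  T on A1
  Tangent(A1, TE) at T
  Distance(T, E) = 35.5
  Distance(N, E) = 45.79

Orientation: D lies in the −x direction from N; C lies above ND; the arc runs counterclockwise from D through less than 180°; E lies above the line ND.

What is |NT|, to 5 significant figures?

48.234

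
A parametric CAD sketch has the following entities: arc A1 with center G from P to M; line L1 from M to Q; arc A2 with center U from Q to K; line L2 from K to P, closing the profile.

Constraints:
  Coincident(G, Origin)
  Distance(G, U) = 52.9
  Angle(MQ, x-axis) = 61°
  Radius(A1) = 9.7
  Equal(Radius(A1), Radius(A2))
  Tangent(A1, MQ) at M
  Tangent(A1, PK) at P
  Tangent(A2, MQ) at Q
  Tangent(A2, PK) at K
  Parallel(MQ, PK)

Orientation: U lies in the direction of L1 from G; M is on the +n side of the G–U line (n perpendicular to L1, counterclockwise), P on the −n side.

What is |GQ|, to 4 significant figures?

53.78

The slot axis is L1's direction at 61.0°, so u = (cos 61.0°, sin 61.0°) = (0.4848, 0.8746) and n = (−sin 61.0°, cos 61.0°) = (-0.8746, 0.4848). G is at the origin and U lies 52.9 along u from G, so U = 52.9·u = (25.65, 46.27). Tangency of A1 to both parallel lines with radius 9.7 puts M and P at G ± 9.7·n: M = (-8.484, 4.703), P = (8.484, -4.703). Equal radii place Q and K the same way about U: Q = U + 9.7·n = (17.16, 50.97), K = U − 9.7·n = (34.13, 41.56). Then |GQ| = |Q − G| = 53.78.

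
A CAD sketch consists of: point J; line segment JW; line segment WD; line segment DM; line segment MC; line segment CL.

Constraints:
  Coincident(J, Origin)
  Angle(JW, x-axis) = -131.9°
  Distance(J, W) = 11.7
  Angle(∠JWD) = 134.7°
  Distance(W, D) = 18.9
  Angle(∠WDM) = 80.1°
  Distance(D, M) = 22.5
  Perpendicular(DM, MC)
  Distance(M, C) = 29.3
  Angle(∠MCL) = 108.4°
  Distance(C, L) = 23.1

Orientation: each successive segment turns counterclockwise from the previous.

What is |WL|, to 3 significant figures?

18.2

J is at the origin; JW runs at -131.9° with length 11.7, so W = (-7.81, -8.71). ∠JWD = 134.7° gives WD at -86.6° from the x-axis; with |WD| = 18.9, D = (-6.69, -27.6). ∠WDM = 80.1° gives DM at 13.3° from the x-axis; with |DM| = 22.5, M = (15.2, -22.4). The perpendicularity gives MC at right angles to DM, so MC runs at 103°; with |MC| = 29.3, C = (8.46, 6.12). ∠MCL = 108.4° gives CL at 175° from the x-axis; with |CL| = 23.1, L = (-14.5, 8.17). Then |WL| = |L − W| = 18.2.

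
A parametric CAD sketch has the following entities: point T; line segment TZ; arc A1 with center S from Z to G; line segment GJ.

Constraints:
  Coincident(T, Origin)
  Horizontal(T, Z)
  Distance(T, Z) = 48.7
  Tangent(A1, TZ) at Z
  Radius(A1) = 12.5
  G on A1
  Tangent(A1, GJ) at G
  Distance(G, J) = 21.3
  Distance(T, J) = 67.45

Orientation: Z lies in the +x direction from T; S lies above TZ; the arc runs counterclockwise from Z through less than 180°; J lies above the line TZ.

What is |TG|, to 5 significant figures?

62.751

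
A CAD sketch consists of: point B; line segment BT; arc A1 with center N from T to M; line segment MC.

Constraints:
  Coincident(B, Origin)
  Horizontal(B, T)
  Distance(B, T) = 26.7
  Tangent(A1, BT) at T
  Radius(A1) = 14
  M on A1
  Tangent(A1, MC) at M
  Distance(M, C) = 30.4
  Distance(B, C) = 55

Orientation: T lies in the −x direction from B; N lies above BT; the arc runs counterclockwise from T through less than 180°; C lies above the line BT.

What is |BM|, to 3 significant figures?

24.7

Checks: B = (0.00, 0.00) ✓; |NM| = 14.00 ✓; ∠(NM, MC) = 90.00° ✓; |MC| = 30.40 ✓; |BC| = 55.00 ✓.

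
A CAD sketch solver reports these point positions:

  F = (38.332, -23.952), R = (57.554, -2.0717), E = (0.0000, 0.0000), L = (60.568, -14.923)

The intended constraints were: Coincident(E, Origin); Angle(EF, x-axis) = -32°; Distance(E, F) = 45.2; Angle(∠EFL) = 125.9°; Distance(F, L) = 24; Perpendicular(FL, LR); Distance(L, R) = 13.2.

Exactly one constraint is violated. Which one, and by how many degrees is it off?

Perpendicular(FL, LR) — off by 8.90°.

E = (0.00, 0.00) ✓; EF at -32.00° ✓; |EF| = 45.20 ✓; ∠EFL = 125.9° ✓; |FL| = 24.00 ✓; ∠(FL, LR) = 81.10° ✗; |LR| = 13.20 ✓.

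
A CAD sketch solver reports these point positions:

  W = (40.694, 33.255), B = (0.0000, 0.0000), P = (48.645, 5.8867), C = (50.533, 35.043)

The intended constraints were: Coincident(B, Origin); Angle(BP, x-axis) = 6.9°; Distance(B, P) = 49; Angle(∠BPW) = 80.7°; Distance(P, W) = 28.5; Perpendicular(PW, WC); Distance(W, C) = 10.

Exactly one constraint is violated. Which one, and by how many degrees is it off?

Perpendicular(PW, WC) — off by 5.90°.

B = (0.00, 0.00) ✓; BP at 6.900° ✓; |BP| = 49.00 ✓; ∠BPW = 80.70° ✓; |PW| = 28.50 ✓; ∠(PW, WC) = 95.90° ✗; |WC| = 10.00 ✓.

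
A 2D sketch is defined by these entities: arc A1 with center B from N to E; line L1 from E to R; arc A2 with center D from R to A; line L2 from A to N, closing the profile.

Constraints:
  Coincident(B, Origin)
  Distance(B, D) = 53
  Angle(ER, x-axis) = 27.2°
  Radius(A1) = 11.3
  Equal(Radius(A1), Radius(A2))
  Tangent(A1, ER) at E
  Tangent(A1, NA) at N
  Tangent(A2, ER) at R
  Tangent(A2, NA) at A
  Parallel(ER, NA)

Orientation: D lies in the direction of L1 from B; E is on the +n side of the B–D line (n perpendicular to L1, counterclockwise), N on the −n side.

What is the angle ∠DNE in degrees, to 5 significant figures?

77.964°

B is at the origin and D lies 53.0 along u from B, so D = 53.0·u = (47.139, 24.226). Tangency of A1 to both parallel lines with radius 11.3 puts E and N at B ± 11.3·n: E = (-5.1652, 10.050), N = (5.1652, -10.050). Then cos ∠DNE = ND·NE / (|ND||NE|), giving 77.964°.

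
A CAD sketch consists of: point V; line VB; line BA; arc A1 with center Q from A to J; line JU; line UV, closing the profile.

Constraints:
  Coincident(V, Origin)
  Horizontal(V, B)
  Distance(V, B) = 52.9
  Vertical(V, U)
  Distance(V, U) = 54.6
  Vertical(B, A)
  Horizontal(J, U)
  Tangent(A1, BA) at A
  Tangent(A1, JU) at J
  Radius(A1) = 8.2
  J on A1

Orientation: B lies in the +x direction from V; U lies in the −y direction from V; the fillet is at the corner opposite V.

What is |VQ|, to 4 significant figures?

64.43

V is at the origin; VB is horizontal with |VB| = 52.9 and B on the +x side, so B = (52.90, 0.000). VU is vertical with |VU| = 54.6 and U on the −y side, so U = (0.000, -54.60). The virtual corner opposite V is at (52.90, -54.60). A1 meets BA tangentially, so QA is at right angles to BA and since A1 is tangent to JU there, QJ ⟂ JU, with radius 8.2, so the center Q sits 8.2 in from both sides at Q = (44.70, -46.40). Then |VQ| = |Q − V| = 64.43.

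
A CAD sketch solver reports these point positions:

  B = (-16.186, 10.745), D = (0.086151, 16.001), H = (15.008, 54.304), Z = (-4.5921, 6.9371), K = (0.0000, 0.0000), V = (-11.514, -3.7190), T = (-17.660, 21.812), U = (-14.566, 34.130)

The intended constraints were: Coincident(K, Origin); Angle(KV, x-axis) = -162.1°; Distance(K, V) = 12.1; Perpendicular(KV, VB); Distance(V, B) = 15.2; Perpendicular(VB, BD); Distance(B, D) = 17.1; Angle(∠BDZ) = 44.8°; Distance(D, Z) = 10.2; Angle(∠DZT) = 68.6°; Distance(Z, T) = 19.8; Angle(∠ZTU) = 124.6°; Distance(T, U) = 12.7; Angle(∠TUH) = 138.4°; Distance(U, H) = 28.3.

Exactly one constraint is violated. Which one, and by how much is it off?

Distance(U, H) = 28.3 — off by 7.50.

K = (0.00, 0.00) ✓; KV at -162.1° ✓; |KV| = 12.10 ✓; ∠(KV, VB) = 90.00° ✓; |VB| = 15.20 ✓; ∠(VB, BD) = 90.00° ✓; |BD| = 17.10 ✓; ∠BDZ = 44.80° ✓; |DZ| = 10.20 ✓; ∠DZT = 68.60° ✓; |ZT| = 19.80 ✓; ∠ZTU = 124.6° ✓; |TU| = 12.70 ✓; ∠TUH = 138.4° ✓; |UH| = 35.80 ✗.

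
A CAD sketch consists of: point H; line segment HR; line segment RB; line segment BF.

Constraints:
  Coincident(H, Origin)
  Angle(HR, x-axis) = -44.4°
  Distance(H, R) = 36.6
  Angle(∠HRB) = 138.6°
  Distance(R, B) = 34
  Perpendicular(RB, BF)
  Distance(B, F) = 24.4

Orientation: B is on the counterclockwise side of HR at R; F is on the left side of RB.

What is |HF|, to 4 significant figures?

61.45

H is at the origin; HR runs at -44.4° with length 36.6, so R = 36.6·(cos -44.4°, sin -44.4°) = (26.15, -25.61). ∠HRB = 138.6°, so RB runs at -44.4° + (180° − 138.6°) = -3.000° from the x-axis; with |RB| = 34.0, B = R + 34.0·(cos -3.000°, sin -3.000°) = (60.10, -27.39). The perpendicularity gives BF at right angles to RB; with |BF| = 24.4 on the left of RB, F = B + 24.4·(0.05234, 0.9986) = (61.38, -3.021). Then |HF| = |F − H| = 61.45.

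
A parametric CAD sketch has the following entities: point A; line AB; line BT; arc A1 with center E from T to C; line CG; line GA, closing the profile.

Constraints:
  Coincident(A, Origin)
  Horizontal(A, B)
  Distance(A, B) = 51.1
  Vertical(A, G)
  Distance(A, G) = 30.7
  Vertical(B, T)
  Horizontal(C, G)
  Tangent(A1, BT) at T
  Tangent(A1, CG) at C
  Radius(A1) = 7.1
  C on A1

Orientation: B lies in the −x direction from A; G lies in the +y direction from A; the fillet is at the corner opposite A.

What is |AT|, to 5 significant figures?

56.286

A is at the origin; AB is horizontal with |AB| = 51.1 and B on the −x side, so B = (-51.100, 0.0000). AG is vertical with |AG| = 30.7 and G on the +y side, so G = (0.0000, 30.700). The virtual corner opposite A is at (-51.100, 30.700). Tangency of A1 to BT means the radius ET is perpendicular to BT and A1 meets CG tangentially, so EC is at right angles to CG, with radius 7.1, so the center E sits 7.1 in from both sides at E = (-44.000, 23.600). That places the tangent points at T = (-51.100, 23.600) on BT and C = (-44.000, 30.700) on CG. Then |AT| = |T − A| = 56.286.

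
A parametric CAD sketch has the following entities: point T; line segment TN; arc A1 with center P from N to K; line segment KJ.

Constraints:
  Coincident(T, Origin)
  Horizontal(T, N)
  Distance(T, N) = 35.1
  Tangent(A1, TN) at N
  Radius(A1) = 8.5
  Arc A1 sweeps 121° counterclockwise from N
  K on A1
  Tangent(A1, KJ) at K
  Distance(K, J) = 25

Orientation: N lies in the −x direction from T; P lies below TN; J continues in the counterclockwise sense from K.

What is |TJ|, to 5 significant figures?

45.253

T is at the origin; T and N share the same y with |TN| = 35.1 and N on the −x side, so N = (-35.100, 0.0000). Since A1 is tangent to TN there, PN ⟂ TN, so P = N + (0, -8.5) = (-35.100, -8.5000). On A1, N sits at bearing 90° from P; a 121° counterclockwise sweep puts K at bearing 211°, so K = P + 8.5·(cos 211°, sin 211°) = (-42.386, -12.878). A1 meets KJ tangentially, so PK is at right angles to KJ, so KJ runs along (−sin 211°, cos 211°); with |KJ| = 25.0, J = (-29.510, -34.307). Then |TJ| = |J − T| = 45.253.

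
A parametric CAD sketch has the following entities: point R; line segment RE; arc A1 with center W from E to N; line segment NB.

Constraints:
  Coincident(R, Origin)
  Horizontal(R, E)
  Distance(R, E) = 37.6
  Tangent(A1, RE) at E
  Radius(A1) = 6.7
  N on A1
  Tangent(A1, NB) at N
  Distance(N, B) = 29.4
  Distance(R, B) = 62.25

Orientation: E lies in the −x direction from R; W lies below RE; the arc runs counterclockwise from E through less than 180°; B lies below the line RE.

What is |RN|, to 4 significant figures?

44.22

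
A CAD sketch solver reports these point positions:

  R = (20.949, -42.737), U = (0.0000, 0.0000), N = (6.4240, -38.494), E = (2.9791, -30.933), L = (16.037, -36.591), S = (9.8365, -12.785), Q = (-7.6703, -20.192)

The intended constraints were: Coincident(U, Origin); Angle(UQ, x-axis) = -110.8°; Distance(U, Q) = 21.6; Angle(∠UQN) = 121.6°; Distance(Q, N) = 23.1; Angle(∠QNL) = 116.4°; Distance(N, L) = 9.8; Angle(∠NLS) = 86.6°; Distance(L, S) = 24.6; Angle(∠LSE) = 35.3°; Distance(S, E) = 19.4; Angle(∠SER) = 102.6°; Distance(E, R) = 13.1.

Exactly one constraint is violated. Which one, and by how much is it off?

Distance(E, R) = 13.1 — off by 8.40.

U = (0.00, 0.00) ✓; UQ at -110.8° ✓; |UQ| = 21.60 ✓; ∠UQN = 121.6° ✓; |QN| = 23.10 ✓; ∠QNL = 116.4° ✓; |NL| = 9.800 ✓; ∠NLS = 86.60° ✓; |LS| = 24.60 ✓; ∠LSE = 35.30° ✓; |SE| = 19.40 ✓; ∠SER = 102.6° ✓; |ER| = 21.50 ✗.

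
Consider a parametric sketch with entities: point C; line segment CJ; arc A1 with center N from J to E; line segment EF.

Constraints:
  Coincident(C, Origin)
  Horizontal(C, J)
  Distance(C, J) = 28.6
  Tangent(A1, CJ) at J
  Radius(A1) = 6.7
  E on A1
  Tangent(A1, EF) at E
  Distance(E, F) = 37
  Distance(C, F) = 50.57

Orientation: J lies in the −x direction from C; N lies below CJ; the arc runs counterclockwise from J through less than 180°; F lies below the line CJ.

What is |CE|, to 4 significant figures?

36.07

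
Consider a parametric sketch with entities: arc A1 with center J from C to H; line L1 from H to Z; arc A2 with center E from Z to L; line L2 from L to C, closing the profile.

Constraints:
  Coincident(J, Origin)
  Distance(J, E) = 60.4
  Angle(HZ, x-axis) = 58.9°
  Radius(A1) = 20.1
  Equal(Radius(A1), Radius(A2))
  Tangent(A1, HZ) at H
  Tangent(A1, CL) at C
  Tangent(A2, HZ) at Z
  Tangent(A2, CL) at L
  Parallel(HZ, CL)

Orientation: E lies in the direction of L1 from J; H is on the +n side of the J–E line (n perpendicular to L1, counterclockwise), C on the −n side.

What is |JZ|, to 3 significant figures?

63.7

The slot axis is L1's direction at 58.9°, so u = (cos 58.9°, sin 58.9°) = (0.517, 0.856) and n = (−sin 58.9°, cos 58.9°) = (-0.856, 0.517). J is at the origin and E lies 60.4 along u from J, so E = 60.4·u = (31.2, 51.7). Tangency of A1 to both parallel lines with radius 20.1 puts H and C at J ± 20.1·n: H = (-17.2, 10.4), C = (17.2, -10.4). Equal radii place Z and L the same way about E: Z = E + 20.1·n = (14.0, 62.1), L = E − 20.1·n = (48.4, 41.3). Then |JZ| = |Z − J| = 63.7.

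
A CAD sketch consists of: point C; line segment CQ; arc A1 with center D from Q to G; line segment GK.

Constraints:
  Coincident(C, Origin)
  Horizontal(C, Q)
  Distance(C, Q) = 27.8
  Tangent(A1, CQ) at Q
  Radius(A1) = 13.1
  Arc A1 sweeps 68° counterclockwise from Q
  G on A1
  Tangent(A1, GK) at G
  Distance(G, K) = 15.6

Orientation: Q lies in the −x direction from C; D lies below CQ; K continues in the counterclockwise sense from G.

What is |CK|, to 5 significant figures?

51.089

On A1, Q sits at bearing 90° from D; a 68° counterclockwise sweep puts G at bearing 158°, so G = D + 13.1·(cos 158°, sin 158°) = (-39.946, -8.1927). A1 meets GK tangentially, so DG is at right angles to GK, so GK runs along (−sin 158°, cos 158°); with |GK| = 15.6, K = (-45.790, -22.657). Then |CK| = |K − C| = 51.089.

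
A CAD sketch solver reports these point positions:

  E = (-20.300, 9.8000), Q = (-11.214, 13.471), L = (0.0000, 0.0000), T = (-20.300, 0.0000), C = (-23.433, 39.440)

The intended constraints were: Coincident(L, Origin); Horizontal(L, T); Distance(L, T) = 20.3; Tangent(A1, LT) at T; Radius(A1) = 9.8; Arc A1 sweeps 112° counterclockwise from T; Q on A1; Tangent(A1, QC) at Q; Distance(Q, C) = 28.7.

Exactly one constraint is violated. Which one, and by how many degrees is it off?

Tangent(A1, QC) at Q — off by 3.20°.

L = (0.00, 0.00) ✓; L.y = 0.00, T.y = 0.00 ✓; |LT| = 20.30 ✓; ∠(ET, TL) = 90.00° ✓; |ET| = 9.800 ✓; bearing(E→Q) − bearing(E→T) = 112.0° ✓; |EQ| = 9.800 ✓; ∠(EQ, QC) = 86.80° ✗; |QC| = 28.70 ✓.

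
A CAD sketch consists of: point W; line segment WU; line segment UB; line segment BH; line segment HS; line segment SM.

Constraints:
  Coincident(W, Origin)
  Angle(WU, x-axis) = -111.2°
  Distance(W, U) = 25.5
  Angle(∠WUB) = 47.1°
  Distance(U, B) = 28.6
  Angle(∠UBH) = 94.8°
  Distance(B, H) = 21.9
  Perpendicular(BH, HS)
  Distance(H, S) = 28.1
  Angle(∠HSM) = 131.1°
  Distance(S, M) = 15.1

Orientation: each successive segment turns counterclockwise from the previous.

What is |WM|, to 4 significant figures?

26.25

BH is perpendicular to HS, so HS runs at -163.1°; with |HS| = 28.1, S = (-15.90, -0.4140). ∠HSM = 131.1° gives SM at -114.2° from the x-axis; with |SM| = 15.1, M = (-22.09, -14.19). Then |WM| = |M − W| = 26.25.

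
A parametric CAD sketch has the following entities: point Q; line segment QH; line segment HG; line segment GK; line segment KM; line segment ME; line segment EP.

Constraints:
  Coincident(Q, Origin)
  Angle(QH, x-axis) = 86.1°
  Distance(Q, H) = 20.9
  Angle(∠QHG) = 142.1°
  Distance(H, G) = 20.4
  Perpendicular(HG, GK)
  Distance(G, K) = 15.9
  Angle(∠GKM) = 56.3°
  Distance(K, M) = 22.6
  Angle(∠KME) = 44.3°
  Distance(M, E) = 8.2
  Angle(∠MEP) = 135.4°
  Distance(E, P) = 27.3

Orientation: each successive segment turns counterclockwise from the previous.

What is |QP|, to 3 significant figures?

49.0

Q is at the origin; QH runs at 86.1° with length 20.9, so H = (1.42, 20.9). ∠QHG = 142.1° gives HG at 124° from the x-axis; with |HG| = 20.4, G = (-9.99, 37.8). HG is perpendicular to GK, so GK runs at -146°; with |GK| = 15.9, K = (-23.2, 28.9). ∠GKM = 56.3° gives KM at -22.3° from the x-axis; with |KM| = 22.6, M = (-2.26, 20.3). ∠KME = 44.3° gives ME at 113° from the x-axis; with |ME| = 8.2, E = (-5.51, 27.8). ∠MEP = 135.4° gives EP at 158° from the x-axis; with |EP| = 27.3, P = (-30.8, 38.0). Then |QP| = |P − Q| = 49.0.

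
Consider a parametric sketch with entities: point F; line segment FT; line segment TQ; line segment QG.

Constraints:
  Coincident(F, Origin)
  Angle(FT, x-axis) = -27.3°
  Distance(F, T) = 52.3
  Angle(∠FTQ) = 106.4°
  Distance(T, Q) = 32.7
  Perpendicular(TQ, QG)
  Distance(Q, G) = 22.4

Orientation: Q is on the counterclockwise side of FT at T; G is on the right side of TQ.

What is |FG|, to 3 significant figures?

86.7

∠FTQ = 106.4°, so TQ runs at -27.3° + (180° − 106.4°) = 46.3° from the x-axis; with |TQ| = 32.7, Q = T + 32.7·(cos 46.3°, sin 46.3°) = (69.1, -0.346). The perpendicularity gives QG at right angles to TQ; with |QG| = 22.4 on the right of TQ, G = Q + 22.4·(0.723, -0.691) = (85.3, -15.8). Then |FG| = |G − F| = 86.7.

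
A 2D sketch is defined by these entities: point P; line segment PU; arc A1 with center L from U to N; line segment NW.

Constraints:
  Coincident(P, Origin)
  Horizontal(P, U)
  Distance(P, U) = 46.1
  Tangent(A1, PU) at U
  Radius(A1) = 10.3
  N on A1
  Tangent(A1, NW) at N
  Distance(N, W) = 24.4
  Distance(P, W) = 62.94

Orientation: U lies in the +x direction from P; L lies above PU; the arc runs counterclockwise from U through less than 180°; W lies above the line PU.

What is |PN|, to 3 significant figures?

57.5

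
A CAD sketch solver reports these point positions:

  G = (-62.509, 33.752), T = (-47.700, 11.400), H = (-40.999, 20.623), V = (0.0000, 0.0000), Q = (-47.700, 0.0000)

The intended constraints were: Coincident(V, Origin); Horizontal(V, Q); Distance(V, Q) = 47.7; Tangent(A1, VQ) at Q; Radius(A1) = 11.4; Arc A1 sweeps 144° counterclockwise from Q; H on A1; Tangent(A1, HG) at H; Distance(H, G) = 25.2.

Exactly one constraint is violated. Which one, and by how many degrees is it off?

Tangent(A1, HG) at H — off by 4.60°.

V = (0.00, 0.00) ✓; V.y = 0.00, Q.y = 0.00 ✓; |VQ| = 47.70 ✓; ∠(TQ, QV) = 90.00° ✓; |TQ| = 11.40 ✓; bearing(T→H) − bearing(T→Q) = 144.0° ✓; |TH| = 11.40 ✓; ∠(TH, HG) = 85.40° ✗; |HG| = 25.20 ✓.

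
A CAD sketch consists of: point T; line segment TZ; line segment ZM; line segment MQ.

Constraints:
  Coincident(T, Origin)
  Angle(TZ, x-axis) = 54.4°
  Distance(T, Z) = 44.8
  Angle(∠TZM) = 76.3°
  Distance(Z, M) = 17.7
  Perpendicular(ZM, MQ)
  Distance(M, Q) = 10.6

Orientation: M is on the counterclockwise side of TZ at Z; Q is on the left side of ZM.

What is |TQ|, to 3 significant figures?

33.7

T is at the origin; TZ runs at 54.4° with length 44.8, so Z = 44.8·(cos 54.4°, sin 54.4°) = (26.1, 36.4). ∠TZM = 76.3°, so ZM runs at 54.4° + (180° − 76.3°) = 158° from the x-axis; with |ZM| = 17.7, M = Z + 17.7·(cos 158°, sin 158°) = (9.66, 43.0). ZM ⟂ MQ; with |MQ| = 10.6 on the left of ZM, Q = M + 10.6·(-0.373, -0.928) = (5.70, 33.2). Then |TQ| = |Q − T| = 33.7.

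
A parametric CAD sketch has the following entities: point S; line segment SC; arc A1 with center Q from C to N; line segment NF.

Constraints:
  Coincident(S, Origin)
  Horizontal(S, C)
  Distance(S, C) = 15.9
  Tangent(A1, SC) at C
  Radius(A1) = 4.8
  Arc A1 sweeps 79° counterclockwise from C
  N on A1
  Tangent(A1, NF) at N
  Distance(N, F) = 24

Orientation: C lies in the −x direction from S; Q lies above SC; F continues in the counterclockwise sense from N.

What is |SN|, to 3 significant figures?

11.8

Tangency of A1 to SC means the radius QC is perpendicular to SC, so Q = C + (0, 4.8) = (-15.9, 4.80). On A1, C sits at bearing -90° from Q; a 79° counterclockwise sweep puts N at bearing -11°, so N = Q + 4.8·(cos -11°, sin -11°) = (-11.2, 3.88). Then |SN| = |N − S| = 11.8.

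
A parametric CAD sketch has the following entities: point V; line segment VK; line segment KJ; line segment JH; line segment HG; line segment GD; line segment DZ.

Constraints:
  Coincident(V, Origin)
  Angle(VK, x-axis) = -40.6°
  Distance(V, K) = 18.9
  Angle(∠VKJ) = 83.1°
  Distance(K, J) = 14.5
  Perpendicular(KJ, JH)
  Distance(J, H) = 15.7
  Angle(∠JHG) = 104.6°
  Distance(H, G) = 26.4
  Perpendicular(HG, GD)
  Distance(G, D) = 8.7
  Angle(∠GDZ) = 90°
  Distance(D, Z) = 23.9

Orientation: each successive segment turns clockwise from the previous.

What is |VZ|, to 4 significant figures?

13.26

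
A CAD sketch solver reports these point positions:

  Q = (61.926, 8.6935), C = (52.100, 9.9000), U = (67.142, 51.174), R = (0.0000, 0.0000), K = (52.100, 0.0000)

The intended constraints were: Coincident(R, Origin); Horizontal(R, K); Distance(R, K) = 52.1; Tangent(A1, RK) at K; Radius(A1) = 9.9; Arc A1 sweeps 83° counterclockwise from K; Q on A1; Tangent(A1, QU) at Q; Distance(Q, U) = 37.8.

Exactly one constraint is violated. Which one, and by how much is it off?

Distance(Q, U) = 37.8 — off by 5.00.

R = (0.00, 0.00) ✓; R.y = 0.00, K.y = 0.00 ✓; |RK| = 52.10 ✓; ∠(CK, KR) = 90.00° ✓; |CK| = 9.900 ✓; bearing(C→Q) − bearing(C→K) = 83.00° ✓; |CQ| = 9.900 ✓; ∠(CQ, QU) = 90.00° ✓; |QU| = 42.80 ✗.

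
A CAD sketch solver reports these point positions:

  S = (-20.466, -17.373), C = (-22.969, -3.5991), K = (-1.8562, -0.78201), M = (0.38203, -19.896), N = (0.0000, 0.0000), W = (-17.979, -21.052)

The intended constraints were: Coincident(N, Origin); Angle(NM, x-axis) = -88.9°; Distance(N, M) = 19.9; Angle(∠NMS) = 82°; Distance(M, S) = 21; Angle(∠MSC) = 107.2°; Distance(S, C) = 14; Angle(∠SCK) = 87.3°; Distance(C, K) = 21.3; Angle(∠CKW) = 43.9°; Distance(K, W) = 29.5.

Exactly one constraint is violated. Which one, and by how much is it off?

Distance(K, W) = 29.5 — off by 3.60.

N = (0.00, 0.00) ✓; NM at -88.90° ✓; |NM| = 19.90 ✓; ∠NMS = 82.00° ✓; |MS| = 21.00 ✓; ∠MSC = 107.2° ✓; |SC| = 14.00 ✓; ∠SCK = 87.30° ✓; |CK| = 21.30 ✓; ∠CKW = 43.90° ✓; |KW| = 25.90 ✗.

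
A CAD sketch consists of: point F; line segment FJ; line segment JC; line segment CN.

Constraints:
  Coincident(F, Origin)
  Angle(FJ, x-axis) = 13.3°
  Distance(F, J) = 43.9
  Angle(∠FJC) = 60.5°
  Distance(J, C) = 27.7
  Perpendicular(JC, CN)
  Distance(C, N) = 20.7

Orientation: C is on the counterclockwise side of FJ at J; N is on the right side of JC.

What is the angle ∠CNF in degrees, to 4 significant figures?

5.895°

∠FJC = 60.5°, so JC runs at 13.3° + (180° − 60.5°) = 132.8° from the x-axis; with |JC| = 27.7, C = J + 27.7·(cos 132.8°, sin 132.8°) = (23.90, 30.42). JC is perpendicular to CN; with |CN| = 20.7 on the right of JC, N = C + 20.7·(0.7337, 0.6794) = (39.09, 44.49). Then cos ∠CNF = NC·NF / (|NC||NF|), giving 5.895°.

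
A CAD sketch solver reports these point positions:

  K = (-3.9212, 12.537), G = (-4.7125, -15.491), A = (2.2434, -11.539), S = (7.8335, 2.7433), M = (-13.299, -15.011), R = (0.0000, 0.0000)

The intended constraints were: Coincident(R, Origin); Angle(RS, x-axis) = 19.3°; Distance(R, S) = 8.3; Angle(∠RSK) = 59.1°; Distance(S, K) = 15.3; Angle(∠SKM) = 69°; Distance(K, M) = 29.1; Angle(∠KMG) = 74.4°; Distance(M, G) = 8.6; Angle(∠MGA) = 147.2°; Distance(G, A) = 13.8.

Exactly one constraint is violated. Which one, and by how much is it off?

Distance(G, A) = 13.8 — off by 5.80.

R = (0.00, 0.00) ✓; RS at 19.30° ✓; |RS| = 8.300 ✓; ∠RSK = 59.10° ✓; |SK| = 15.30 ✓; ∠SKM = 69.00° ✓; |KM| = 29.10 ✓; ∠KMG = 74.40° ✓; |MG| = 8.600 ✓; ∠MGA = 147.2° ✓; |GA| = 8.000 ✗.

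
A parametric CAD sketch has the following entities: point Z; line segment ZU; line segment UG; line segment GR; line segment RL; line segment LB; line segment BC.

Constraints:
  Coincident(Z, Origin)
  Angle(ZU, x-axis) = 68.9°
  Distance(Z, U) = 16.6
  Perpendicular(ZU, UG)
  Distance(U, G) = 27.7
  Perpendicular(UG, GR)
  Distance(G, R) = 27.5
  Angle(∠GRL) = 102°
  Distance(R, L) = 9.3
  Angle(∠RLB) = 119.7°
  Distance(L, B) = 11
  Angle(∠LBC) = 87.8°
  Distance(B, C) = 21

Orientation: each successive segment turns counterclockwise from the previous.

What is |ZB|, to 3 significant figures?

12.2

Z is at the origin; ZU runs at 68.9° with length 16.6, so U = (5.98, 15.5). The perpendicularity gives UG at right angles to ZU, so UG runs at 159°; with |UG| = 27.7, G = (-19.9, 25.5). The perpendicularity gives GR at right angles to UG, so GR runs at -111°; with |GR| = 27.5, R = (-29.8, -0.197). ∠GRL = 102.0° gives RL at -33.1° from the x-axis; with |RL| = 9.3, L = (-22.0, -5.28). ∠RLB = 119.7° gives LB at 27.2° from the x-axis; with |LB| = 11.0, B = (-12.2, -0.248). Then |ZB| = |B − Z| = 12.2.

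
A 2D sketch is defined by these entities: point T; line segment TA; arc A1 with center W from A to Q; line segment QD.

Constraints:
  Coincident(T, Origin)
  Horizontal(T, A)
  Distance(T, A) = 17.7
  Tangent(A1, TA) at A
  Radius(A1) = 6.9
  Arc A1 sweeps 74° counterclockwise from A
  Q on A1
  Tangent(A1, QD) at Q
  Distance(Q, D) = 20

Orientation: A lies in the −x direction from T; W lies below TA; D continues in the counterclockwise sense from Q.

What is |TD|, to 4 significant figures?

38.44

T is at the origin; T and A share the same y with |TA| = 17.7 and A on the −x side, so A = (-17.70, 0.000). The tangent condition forces WA to be normal to TA, so W = A + (0, -6.9) = (-17.70, -6.900). On A1, A sits at bearing 90° from W; a 74° counterclockwise sweep puts Q at bearing 164°, so Q = W + 6.9·(cos 164°, sin 164°) = (-24.33, -4.998). Since A1 is tangent to QD there, WQ ⟂ QD, so QD runs along (−sin 164°, cos 164°); with |QD| = 20.0, D = (-29.85, -24.22). Then |TD| = |D − T| = 38.44.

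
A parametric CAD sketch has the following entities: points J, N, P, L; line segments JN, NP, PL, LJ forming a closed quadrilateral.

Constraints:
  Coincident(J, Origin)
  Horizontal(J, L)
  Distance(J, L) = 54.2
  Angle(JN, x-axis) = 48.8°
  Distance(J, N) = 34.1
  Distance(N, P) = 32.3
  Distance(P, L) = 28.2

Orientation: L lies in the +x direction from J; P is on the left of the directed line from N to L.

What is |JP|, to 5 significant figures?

61.505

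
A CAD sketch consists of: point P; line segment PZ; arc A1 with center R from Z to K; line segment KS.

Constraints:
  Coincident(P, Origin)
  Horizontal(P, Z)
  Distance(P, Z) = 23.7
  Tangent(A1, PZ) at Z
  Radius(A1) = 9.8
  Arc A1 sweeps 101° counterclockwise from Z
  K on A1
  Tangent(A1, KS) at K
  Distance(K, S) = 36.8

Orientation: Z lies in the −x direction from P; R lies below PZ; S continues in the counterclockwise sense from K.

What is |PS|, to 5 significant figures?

54.551

P is at the origin; P and Z share the same y with |PZ| = 23.7 and Z on the −x side, so Z = (-23.700, 0.0000). The tangent condition forces RZ to be normal to PZ, so R = Z + (0, -9.8) = (-23.700, -9.8000). On A1, Z sits at bearing 90° from R; a 101° counterclockwise sweep puts K at bearing 191°, so K = R + 9.8·(cos 191°, sin 191°) = (-33.320, -11.670). Since A1 is tangent to KS there, RK ⟂ KS, so KS runs along (−sin 191°, cos 191°); with |KS| = 36.8, S = (-26.298, -47.794). Then |PS| = |S − P| = 54.551.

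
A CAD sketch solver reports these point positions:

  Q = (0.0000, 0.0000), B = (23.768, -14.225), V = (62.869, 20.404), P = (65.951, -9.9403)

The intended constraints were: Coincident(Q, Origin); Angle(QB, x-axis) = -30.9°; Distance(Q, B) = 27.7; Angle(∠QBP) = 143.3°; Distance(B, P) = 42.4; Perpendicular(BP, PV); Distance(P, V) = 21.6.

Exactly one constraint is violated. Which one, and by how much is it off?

Distance(P, V) = 21.6 — off by 8.90.

Q = (0.00, 0.00) ✓; QB at -30.90° ✓; |QB| = 27.70 ✓; ∠QBP = 143.3° ✓; |BP| = 42.40 ✓; ∠(BP, PV) = 90.00° ✓; |PV| = 30.50 ✗.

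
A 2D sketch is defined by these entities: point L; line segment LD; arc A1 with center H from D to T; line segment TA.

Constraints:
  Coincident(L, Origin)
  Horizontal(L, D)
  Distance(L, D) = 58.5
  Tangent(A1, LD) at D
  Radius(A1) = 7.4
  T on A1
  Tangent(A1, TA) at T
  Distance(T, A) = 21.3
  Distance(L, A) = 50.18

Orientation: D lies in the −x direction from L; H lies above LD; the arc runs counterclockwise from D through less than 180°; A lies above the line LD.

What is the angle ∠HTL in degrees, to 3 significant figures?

164°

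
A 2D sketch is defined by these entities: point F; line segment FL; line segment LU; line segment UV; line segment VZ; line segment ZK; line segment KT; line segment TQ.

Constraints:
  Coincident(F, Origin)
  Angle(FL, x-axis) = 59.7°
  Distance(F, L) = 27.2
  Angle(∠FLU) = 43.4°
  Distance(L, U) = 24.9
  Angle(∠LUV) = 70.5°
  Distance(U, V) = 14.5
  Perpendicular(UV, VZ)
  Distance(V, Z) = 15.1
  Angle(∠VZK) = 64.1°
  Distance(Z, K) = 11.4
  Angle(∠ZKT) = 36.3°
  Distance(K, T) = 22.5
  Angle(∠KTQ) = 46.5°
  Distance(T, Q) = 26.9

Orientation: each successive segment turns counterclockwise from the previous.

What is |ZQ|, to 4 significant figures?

13.78

∠ZKT = 36.3° gives KT at -64.60° from the x-axis; with |KT| = 22.5, T = (10.17, -1.352). ∠KTQ = 46.5° gives TQ at 68.90° from the x-axis; with |TQ| = 26.9, Q = (19.85, 23.74). Then |ZQ| = |Q − Z| = 13.78.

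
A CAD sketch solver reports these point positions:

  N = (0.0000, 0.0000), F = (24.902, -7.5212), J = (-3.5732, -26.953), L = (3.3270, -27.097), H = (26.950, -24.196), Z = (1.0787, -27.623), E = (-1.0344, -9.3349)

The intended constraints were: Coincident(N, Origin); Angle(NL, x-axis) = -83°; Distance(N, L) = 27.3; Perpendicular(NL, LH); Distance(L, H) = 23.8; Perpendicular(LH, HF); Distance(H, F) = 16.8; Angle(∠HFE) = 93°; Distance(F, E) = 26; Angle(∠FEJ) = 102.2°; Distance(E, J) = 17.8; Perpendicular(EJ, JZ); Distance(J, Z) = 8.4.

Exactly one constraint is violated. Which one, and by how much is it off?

Distance(J, Z) = 8.4 — off by 3.70.

N = (0.00, 0.00) ✓; NL at -83.00° ✓; |NL| = 27.30 ✓; ∠(NL, LH) = 90.00° ✓; |LH| = 23.80 ✓; ∠(LH, HF) = 90.00° ✓; |HF| = 16.80 ✓; ∠HFE = 93.00° ✓; |FE| = 26.00 ✓; ∠FEJ = 102.2° ✓; |EJ| = 17.80 ✓; ∠(EJ, JZ) = 90.00° ✓; |JZ| = 4.700 ✗.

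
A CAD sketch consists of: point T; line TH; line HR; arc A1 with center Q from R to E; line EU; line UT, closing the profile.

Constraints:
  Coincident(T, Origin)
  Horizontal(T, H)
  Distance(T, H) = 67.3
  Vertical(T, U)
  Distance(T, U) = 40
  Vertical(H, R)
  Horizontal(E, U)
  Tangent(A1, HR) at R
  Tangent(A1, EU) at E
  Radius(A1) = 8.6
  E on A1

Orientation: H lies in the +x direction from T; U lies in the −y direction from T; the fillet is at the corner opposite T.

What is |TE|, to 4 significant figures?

71.03

T is at the origin; T and H share the same y with |TH| = 67.3 and H on the +x side, so H = (67.30, 0.000). T and U share the same x with |TU| = 40.0 and U on the −y side, so U = (0.000, -40.00). The virtual corner opposite T is at (67.30, -40.00). A1 meets HR tangentially, so QR is at right angles to HR and tangency of A1 to EU means the radius QE is perpendicular to EU, with radius 8.6, so the center Q sits 8.6 in from both sides at Q = (58.70, -31.40). That places the tangent points at R = (67.30, -31.40) on HR and E = (58.70, -40.00) on EU. Then |TE| = |E − T| = 71.03.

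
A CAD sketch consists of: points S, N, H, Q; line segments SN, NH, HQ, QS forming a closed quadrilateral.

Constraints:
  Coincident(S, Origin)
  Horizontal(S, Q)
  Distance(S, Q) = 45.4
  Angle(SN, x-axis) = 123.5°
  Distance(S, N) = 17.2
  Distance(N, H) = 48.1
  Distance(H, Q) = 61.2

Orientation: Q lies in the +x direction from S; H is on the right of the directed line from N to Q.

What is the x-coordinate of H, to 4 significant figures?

-5.744

Checks: S.y = 0.00, Q.y = 0.00 ✓; |NH| = 48.10 ✓; |HQ| = 61.20 ✓.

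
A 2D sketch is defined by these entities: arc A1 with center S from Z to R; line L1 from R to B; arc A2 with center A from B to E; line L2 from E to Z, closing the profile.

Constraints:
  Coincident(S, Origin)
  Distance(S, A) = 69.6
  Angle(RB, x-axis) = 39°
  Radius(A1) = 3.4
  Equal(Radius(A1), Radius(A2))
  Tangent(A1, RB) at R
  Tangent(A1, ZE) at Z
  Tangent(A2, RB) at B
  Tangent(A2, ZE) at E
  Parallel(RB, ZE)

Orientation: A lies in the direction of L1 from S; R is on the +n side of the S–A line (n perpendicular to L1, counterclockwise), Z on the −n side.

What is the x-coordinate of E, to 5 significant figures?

56.229

The slot axis is L1's direction at 39.0°, so u = (cos 39.0°, sin 39.0°) = (0.77715, 0.62932) and n = (−sin 39.0°, cos 39.0°) = (-0.62932, 0.77715). S is at the origin and A lies 69.6 along u from S, so A = 69.6·u = (54.089, 43.801). Tangency of A1 to both parallel lines with radius 3.4 puts R and Z at S ± 3.4·n: R = (-2.1397, 2.6423), Z = (2.1397, -2.6423). Equal radii place B and E the same way about A: B = A + 3.4·n = (51.950, 46.443), E = A − 3.4·n = (56.229, 41.158). So E.x = 56.229.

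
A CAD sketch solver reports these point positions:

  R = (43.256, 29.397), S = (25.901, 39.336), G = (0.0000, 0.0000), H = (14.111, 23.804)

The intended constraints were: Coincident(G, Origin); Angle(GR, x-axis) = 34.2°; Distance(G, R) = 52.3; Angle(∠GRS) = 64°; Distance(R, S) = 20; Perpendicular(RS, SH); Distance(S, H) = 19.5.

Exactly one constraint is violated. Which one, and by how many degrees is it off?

Perpendicular(RS, SH) — off by 7.40°.

G = (0.00, 0.00) ✓; GR at 34.20° ✓; |GR| = 52.30 ✓; ∠GRS = 64.00° ✓; |RS| = 20.00 ✓; ∠(RS, SH) = 82.60° ✗; |SH| = 19.50 ✓.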